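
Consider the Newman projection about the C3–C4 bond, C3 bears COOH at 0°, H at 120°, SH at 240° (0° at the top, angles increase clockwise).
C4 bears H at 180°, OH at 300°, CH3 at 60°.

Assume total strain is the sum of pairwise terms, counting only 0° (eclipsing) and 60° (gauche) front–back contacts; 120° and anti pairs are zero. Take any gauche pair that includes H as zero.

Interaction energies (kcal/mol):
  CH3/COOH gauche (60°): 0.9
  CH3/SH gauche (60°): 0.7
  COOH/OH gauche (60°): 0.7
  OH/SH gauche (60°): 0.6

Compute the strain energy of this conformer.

This conformer (staggered): COOH–OH gauche, COOH–CH3 gauche, SH–OH gauche; 0.7 + 0.9 + 0.6 = 2.2 kcal/mol.

2.2 kcal/mol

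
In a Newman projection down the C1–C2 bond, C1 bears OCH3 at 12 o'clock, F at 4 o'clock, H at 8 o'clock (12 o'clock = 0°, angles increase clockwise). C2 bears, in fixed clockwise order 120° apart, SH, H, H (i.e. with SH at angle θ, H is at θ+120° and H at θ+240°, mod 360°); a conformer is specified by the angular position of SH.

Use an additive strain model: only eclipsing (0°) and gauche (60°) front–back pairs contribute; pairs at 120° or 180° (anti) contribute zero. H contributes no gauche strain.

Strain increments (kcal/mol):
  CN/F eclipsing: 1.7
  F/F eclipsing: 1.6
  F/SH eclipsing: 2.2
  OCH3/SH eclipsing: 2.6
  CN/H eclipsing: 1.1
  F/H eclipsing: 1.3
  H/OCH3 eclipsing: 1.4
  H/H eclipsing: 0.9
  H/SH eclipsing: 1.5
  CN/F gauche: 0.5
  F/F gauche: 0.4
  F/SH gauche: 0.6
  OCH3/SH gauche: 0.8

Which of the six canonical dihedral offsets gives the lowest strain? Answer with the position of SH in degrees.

SH at 0° (eclipsed): OCH3(0°)/SH(0°) eclipsed 2.6; F(120°)/H(120°) eclipsed 1.3; H(240°)/H(240°) eclipsed 0.9 → 4.8 kcal/mol.
SH at 60° (staggered): OCH3(0°)/SH(60°) gauche 0.8; F(120°)/SH(60°) gauche 0.6 → 1.4 kcal/mol.
SH at 120° (eclipsed): OCH3(0°)/H(0°) eclipsed 1.4; F(120°)/SH(120°) eclipsed 2.2; H(240°)/H(240°) eclipsed 0.9 → 4.5 kcal/mol.
SH at 180° (staggered): F(120°)/SH(180°) gauche 0.6 → 0.6 kcal/mol.
SH at 240° (eclipsed): OCH3(0°)/H(0°) eclipsed 1.4; F(120°)/H(120°) eclipsed 1.3; H(240°)/SH(240°) eclipsed 1.5 → 4.2 kcal/mol.
SH at 300° (staggered): OCH3(0°)/SH(300°) gauche 0.8 → 0.8 kcal/mol.
The minimum (0.6 kcal/mol) occurs with SH at 180°.

180°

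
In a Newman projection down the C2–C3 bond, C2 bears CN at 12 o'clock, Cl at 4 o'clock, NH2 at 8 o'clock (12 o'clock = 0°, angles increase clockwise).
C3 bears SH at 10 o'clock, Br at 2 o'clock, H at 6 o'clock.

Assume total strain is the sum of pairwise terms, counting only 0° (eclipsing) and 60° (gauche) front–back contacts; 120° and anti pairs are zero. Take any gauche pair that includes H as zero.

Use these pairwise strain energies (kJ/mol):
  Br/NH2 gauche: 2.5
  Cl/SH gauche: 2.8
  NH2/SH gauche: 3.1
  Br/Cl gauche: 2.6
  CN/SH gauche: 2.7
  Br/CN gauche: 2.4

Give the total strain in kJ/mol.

This conformer is staggered. CN at 0° is gauche with SH at 300° (2.7); CN at 0° is gauche with Br at 60° (2.4); Cl at 120° is gauche with Br at 60° (2.6); NH2 at 240° is gauche with SH at 300° (3.1). Total 10.8 kJ/mol.

10.8 kJ/mol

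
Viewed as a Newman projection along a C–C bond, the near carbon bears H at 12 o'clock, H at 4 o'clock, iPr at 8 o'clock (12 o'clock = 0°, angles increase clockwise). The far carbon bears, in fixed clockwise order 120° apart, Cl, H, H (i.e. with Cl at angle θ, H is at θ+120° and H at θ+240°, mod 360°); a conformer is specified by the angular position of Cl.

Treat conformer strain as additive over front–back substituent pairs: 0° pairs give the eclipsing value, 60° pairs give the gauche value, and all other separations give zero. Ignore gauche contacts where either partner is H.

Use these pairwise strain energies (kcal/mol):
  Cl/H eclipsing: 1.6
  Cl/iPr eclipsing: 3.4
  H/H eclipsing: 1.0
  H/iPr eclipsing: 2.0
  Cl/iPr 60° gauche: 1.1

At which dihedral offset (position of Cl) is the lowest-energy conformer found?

Cl at 0° (eclipsed): H(0°)/Cl(0°) eclipsed 1.6; H(120°)/H(120°) eclipsed 1.0; iPr(240°)/H(240°) eclipsed 2.0 → 4.6 kcal/mol.
Cl at 60° (staggered): no non-H gauche contacts → 0.0 kcal/mol.
Cl at 120° (eclipsed): H(0°)/H(0°) eclipsed 1.0; H(120°)/Cl(120°) eclipsed 1.6; iPr(240°)/H(240°) eclipsed 2.0 → 4.6 kcal/mol.
Cl at 180° (staggered): iPr(240°)/Cl(180°) gauche 1.1 → 1.1 kcal/mol.
Cl at 240° (eclipsed): H(0°)/H(0°) eclipsed 1.0; H(120°)/H(120°) eclipsed 1.0; iPr(240°)/Cl(240°) eclipsed 3.4 → 5.4 kcal/mol.
Cl at 300° (staggered): iPr(240°)/Cl(300°) gauche 1.1 → 1.1 kcal/mol.
The minimum (0.0 kcal/mol) occurs with Cl at 60°.

60°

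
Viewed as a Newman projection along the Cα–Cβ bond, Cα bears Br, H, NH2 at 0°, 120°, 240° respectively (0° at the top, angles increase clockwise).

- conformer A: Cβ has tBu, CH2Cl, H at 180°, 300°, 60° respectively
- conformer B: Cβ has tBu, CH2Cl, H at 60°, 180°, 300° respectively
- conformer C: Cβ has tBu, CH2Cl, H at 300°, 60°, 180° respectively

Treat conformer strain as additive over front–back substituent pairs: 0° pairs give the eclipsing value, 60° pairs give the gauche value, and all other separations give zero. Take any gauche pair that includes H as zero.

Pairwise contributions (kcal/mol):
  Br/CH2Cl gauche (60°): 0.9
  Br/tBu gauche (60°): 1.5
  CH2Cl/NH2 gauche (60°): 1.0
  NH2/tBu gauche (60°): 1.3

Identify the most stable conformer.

A is staggered. Br at 0° is gauche with CH2Cl at 300° (0.9); NH2 at 240° is gauche with tBu at 180° (1.3); NH2 at 240° is gauche with CH2Cl at 300° (1.0). Total 3.2 kcal/mol.
B is staggered. Br at 0° is gauche with tBu at 60° (1.5); NH2 at 240° is gauche with CH2Cl at 180° (1.0). Total 2.5 kcal/mol.
C is staggered. Br at 0° is gauche with tBu at 300° (1.5); Br at 0° is gauche with CH2Cl at 60° (0.9); NH2 at 240° is gauche with tBu at 300° (1.3). Total 3.7 kcal/mol.
B has the lowest total (2.5 kcal/mol).

B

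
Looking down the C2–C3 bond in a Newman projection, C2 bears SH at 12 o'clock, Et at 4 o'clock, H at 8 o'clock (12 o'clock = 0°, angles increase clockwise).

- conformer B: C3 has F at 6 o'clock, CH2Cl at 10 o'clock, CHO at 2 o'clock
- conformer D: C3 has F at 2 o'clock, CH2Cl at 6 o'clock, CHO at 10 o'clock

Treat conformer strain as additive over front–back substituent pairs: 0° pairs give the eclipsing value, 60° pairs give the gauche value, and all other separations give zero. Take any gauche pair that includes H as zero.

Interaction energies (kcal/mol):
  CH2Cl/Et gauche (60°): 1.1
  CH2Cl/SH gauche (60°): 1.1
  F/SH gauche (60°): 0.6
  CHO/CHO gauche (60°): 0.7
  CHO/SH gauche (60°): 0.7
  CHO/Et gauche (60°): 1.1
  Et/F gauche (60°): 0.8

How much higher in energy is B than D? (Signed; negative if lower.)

+0.5 kcal/mol

B (staggered): SH–CH2Cl gauche, SH–CHO gauche, Et–F gauche, Et–CHO gauche; 1.1 + 0.7 + 0.8 + 1.1 = 3.7 kcal/mol.
D (staggered): SH–F gauche, SH–CHO gauche, Et–F gauche, Et–CH2Cl gauche; 0.6 + 0.7 + 0.8 + 1.1 = 3.2 kcal/mol.
E(B) − E(D) = 3.7 − 3.2 = +0.5 kcal/mol.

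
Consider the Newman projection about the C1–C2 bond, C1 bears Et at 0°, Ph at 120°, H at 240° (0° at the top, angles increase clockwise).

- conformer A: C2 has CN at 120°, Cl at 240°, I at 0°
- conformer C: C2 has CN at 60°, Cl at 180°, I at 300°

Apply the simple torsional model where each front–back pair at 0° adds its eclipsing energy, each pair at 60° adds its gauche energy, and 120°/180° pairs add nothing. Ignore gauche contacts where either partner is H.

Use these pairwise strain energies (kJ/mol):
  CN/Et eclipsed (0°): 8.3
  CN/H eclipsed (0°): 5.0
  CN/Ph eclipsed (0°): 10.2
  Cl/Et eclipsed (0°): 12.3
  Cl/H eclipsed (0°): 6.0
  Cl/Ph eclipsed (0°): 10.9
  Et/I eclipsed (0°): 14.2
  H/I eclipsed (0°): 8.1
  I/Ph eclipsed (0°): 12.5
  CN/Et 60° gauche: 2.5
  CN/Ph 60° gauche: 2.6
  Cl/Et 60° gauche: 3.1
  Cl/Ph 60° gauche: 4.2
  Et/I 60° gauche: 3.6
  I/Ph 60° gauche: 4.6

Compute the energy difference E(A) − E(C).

A (eclipsed): Et–I eclipsed, Ph–CN eclipsed, H–Cl eclipsed; 14.2 + 10.2 + 6.0 = 30.4 kJ/mol.
C (staggered): Et–CN gauche, Et–I gauche, Ph–CN gauche, Ph–Cl gauche; 2.5 + 3.6 + 2.6 + 4.2 = 12.9 kJ/mol.
E(A) − E(C) = 30.4 − 12.9 = +17.5 kJ/mol.

+17.5 kJ/mol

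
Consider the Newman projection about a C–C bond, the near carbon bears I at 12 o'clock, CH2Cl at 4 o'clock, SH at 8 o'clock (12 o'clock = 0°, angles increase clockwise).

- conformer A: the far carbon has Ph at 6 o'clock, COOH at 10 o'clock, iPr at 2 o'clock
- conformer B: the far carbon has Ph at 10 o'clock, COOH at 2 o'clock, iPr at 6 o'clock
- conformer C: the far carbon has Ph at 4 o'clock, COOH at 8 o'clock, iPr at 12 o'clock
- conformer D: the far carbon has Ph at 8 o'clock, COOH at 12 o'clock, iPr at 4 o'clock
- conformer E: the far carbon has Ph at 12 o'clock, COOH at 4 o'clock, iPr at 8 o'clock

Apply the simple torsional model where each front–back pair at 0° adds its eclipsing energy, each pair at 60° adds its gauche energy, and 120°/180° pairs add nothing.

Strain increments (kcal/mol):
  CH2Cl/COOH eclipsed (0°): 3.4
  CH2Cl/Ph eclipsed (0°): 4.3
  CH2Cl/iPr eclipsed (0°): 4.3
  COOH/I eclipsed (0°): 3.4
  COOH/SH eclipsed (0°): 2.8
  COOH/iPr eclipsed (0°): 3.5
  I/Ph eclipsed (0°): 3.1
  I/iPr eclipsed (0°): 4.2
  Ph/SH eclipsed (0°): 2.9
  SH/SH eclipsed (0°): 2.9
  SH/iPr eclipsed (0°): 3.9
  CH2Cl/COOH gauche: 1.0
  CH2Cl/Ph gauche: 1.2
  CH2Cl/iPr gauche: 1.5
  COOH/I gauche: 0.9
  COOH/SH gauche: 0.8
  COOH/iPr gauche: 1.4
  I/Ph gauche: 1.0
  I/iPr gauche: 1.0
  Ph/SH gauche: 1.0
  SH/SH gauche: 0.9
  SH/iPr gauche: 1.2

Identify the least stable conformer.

C

A (staggered): I(0°)/COOH(300°) gauche 0.9; I(0°)/iPr(60°) gauche 1.0; CH2Cl(120°)/Ph(180°) gauche 1.2; CH2Cl(120°)/iPr(60°) gauche 1.5; SH(240°)/Ph(180°) gauche 1.0; SH(240°)/COOH(300°) gauche 0.8 → 6.4 kcal/mol.
B (staggered): I(0°)/Ph(300°) gauche 1.0; I(0°)/COOH(60°) gauche 0.9; CH2Cl(120°)/COOH(60°) gauche 1.0; CH2Cl(120°)/iPr(180°) gauche 1.5; SH(240°)/Ph(300°) gauche 1.0; SH(240°)/iPr(180°) gauche 1.2 → 6.6 kcal/mol.
C (eclipsed): I(0°)/iPr(0°) eclipsed 4.2; CH2Cl(120°)/Ph(120°) eclipsed 4.3; SH(240°)/COOH(240°) eclipsed 2.8 → 11.3 kcal/mol.
D (eclipsed): I(0°)/COOH(0°) eclipsed 3.4; CH2Cl(120°)/iPr(120°) eclipsed 4.3; SH(240°)/Ph(240°) eclipsed 2.9 → 10.6 kcal/mol.
E (eclipsed): I(0°)/Ph(0°) eclipsed 3.1; CH2Cl(120°)/COOH(120°) eclipsed 3.4; SH(240°)/iPr(240°) eclipsed 3.9 → 10.4 kcal/mol.
C has the highest total (11.3 kcal/mol).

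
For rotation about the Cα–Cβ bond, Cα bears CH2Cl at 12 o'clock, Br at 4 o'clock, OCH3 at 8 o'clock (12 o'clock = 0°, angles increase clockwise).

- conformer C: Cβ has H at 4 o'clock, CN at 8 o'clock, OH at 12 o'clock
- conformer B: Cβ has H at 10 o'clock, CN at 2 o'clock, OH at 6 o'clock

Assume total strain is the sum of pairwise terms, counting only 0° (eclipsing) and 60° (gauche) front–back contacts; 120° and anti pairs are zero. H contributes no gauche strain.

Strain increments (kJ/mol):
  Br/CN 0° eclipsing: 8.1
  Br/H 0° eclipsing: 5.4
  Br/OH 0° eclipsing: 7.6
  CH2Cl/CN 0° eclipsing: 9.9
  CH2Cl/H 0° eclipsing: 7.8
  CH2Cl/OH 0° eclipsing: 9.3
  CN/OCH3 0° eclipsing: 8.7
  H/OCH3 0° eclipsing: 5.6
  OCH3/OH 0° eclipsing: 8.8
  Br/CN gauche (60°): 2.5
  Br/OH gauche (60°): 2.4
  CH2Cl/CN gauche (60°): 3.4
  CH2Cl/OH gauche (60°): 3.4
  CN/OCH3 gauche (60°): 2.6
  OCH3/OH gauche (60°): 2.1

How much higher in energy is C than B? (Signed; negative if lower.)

C (eclipsed): CH2Cl–OH eclipsed, Br–H eclipsed, OCH3–CN eclipsed; 9.3 + 5.4 + 8.7 = 23.4 kJ/mol.
B (staggered): CH2Cl–CN gauche, Br–CN gauche, Br–OH gauche, OCH3–OH gauche; 3.4 + 2.5 + 2.4 + 2.1 = 10.4 kJ/mol.
E(C) − E(B) = 23.4 − 10.4 = +13.0 kJ/mol.

+13.0 kJ/mol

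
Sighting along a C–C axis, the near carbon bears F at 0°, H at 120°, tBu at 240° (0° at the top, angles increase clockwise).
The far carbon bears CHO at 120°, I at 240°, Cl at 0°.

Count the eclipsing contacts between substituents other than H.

2

Non-H eclipsing pairs: F(0°)/Cl(0°); tBu(240°)/I(240°) — 2 interactions.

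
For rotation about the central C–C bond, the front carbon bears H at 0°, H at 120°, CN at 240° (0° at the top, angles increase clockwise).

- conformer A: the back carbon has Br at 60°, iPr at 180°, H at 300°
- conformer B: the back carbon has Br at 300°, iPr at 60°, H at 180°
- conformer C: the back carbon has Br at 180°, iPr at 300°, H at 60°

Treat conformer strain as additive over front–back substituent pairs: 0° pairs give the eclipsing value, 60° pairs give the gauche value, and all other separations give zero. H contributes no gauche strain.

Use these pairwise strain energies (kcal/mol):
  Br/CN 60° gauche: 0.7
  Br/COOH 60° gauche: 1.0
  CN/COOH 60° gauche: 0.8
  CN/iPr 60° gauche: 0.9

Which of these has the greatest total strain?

C

A (staggered): CN(240°)/iPr(180°) gauche 0.9 → 0.9 kcal/mol.
B (staggered): CN(240°)/Br(300°) gauche 0.7 → 0.7 kcal/mol.
C (staggered): CN(240°)/Br(180°) gauche 0.7; CN(240°)/iPr(300°) gauche 0.9 → 1.6 kcal/mol.
C has the highest total (1.6 kcal/mol).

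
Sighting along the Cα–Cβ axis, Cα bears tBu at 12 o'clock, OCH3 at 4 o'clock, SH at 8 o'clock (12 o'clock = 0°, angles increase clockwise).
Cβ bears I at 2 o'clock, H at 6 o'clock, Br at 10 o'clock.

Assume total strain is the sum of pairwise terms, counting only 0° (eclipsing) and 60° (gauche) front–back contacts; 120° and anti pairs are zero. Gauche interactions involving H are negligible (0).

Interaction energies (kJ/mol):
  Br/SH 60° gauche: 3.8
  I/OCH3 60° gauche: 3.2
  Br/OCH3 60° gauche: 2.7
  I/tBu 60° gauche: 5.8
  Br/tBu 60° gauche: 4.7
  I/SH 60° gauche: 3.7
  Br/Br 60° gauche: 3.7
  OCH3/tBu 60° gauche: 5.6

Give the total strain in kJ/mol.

17.5 kJ/mol

This conformer (staggered): tBu–I gauche, tBu–Br gauche, OCH3–I gauche, SH–Br gauche; 5.8 + 4.7 + 3.2 + 3.8 = 17.5 kJ/mol.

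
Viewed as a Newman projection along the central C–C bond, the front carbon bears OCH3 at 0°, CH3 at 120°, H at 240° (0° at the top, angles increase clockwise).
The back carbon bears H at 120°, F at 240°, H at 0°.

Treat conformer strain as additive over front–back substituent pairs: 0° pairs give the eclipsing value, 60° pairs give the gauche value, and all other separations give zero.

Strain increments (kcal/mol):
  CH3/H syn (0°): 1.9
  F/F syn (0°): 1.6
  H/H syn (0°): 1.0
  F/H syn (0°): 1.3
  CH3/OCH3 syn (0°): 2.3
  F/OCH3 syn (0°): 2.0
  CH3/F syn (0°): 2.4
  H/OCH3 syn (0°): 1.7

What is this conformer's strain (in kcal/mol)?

This conformer (eclipsed): OCH3–H eclipsed, CH3–H eclipsed, H–F eclipsed; 1.7 + 1.9 + 1.3 = 4.9 kcal/mol.

4.9 kcal/mol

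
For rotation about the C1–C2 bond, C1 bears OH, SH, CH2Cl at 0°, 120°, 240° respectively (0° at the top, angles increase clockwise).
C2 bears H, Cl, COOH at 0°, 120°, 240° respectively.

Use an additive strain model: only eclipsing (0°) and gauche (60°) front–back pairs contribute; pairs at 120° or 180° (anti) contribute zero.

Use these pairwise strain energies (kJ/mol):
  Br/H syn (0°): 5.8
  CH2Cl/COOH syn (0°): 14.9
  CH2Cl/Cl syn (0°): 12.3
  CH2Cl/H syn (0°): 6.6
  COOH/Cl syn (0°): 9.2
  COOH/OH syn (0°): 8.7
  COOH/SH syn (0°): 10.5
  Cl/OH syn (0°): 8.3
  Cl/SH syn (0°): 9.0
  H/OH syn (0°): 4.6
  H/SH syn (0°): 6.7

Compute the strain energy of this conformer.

28.5 kJ/mol

This conformer (eclipsed): OH(0°)/H(0°) eclipsed 4.6; SH(120°)/Cl(120°) eclipsed 9.0; CH2Cl(240°)/COOH(240°) eclipsed 14.9 → 28.5 kJ/mol.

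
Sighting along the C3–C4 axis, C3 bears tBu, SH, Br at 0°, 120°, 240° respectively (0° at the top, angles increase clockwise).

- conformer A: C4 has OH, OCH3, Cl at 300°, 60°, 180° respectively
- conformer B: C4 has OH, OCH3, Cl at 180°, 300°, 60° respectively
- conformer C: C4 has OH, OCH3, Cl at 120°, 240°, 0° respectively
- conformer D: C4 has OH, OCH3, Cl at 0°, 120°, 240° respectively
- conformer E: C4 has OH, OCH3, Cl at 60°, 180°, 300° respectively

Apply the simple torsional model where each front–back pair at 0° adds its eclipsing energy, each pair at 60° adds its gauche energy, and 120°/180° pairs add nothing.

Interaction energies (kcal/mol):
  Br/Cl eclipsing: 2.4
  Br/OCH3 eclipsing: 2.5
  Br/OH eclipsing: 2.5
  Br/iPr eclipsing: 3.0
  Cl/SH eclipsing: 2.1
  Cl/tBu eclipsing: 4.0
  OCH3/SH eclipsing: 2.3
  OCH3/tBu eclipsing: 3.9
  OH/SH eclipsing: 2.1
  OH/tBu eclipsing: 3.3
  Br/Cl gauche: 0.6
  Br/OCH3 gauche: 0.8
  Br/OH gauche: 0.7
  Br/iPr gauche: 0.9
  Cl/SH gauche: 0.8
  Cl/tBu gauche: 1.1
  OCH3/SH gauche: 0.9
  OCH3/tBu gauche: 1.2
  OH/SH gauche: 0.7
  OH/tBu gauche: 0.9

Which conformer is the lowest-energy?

E

A (staggered): tBu(0°)/OH(300°) gauche 0.9; tBu(0°)/OCH3(60°) gauche 1.2; SH(120°)/OCH3(60°) gauche 0.9; SH(120°)/Cl(180°) gauche 0.8; Br(240°)/OH(300°) gauche 0.7; Br(240°)/Cl(180°) gauche 0.6 → 5.1 kcal/mol.
B (staggered): tBu(0°)/OCH3(300°) gauche 1.2; tBu(0°)/Cl(60°) gauche 1.1; SH(120°)/OH(180°) gauche 0.7; SH(120°)/Cl(60°) gauche 0.8; Br(240°)/OH(180°) gauche 0.7; Br(240°)/OCH3(300°) gauche 0.8 → 5.3 kcal/mol.
C (eclipsed): tBu(0°)/Cl(0°) eclipsed 4.0; SH(120°)/OH(120°) eclipsed 2.1; Br(240°)/OCH3(240°) eclipsed 2.5 → 8.6 kcal/mol.
D (eclipsed): tBu(0°)/OH(0°) eclipsed 3.3; SH(120°)/OCH3(120°) eclipsed 2.3; Br(240°)/Cl(240°) eclipsed 2.4 → 8.0 kcal/mol.
E (staggered): tBu(0°)/OH(60°) gauche 0.9; tBu(0°)/Cl(300°) gauche 1.1; SH(120°)/OH(60°) gauche 0.7; SH(120°)/OCH3(180°) gauche 0.9; Br(240°)/OCH3(180°) gauche 0.8; Br(240°)/Cl(300°) gauche 0.6 → 5.0 kcal/mol.
E has the lowest total (5.0 kcal/mol).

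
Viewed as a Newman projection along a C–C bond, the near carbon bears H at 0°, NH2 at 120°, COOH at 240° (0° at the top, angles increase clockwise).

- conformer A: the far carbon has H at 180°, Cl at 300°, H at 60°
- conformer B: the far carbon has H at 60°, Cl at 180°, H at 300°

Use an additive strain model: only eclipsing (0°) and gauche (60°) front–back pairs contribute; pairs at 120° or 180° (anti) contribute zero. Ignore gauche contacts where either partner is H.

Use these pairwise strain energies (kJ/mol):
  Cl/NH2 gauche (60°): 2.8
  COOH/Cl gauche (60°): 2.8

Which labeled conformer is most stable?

A is staggered. COOH at 240° is gauche with Cl at 300° (2.8). Total 2.8 kJ/mol.
B is staggered. NH2 at 120° is gauche with Cl at 180° (2.8); COOH at 240° is gauche with Cl at 180° (2.8). Total 5.6 kJ/mol.
A has the lowest total (2.8 kJ/mol).

A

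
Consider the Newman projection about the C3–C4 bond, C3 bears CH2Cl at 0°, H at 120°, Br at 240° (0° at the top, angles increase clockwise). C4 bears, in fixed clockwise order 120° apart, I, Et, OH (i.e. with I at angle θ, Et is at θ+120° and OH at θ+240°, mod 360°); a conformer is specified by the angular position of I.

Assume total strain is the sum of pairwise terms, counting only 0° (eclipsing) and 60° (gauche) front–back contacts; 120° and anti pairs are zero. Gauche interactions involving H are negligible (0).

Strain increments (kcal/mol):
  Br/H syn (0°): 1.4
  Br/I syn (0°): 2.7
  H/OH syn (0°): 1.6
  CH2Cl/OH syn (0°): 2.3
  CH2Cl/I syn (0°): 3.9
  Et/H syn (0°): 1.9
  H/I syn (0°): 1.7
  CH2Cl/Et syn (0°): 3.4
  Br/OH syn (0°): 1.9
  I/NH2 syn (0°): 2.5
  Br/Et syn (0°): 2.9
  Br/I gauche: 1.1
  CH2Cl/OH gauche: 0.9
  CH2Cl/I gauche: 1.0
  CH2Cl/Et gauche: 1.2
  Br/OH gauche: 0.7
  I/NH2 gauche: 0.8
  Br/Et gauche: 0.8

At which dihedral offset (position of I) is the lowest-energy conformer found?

I at 0° (eclipsed): CH2Cl(0°)/I(0°) eclipsed 3.9; H(120°)/Et(120°) eclipsed 1.9; Br(240°)/OH(240°) eclipsed 1.9 → 7.7 kcal/mol.
I at 60° (staggered): CH2Cl(0°)/I(60°) gauche 1.0; CH2Cl(0°)/OH(300°) gauche 0.9; Br(240°)/Et(180°) gauche 0.8; Br(240°)/OH(300°) gauche 0.7 → 3.4 kcal/mol.
I at 120° (eclipsed): CH2Cl(0°)/OH(0°) eclipsed 2.3; H(120°)/I(120°) eclipsed 1.7; Br(240°)/Et(240°) eclipsed 2.9 → 6.9 kcal/mol.
I at 180° (staggered): CH2Cl(0°)/Et(300°) gauche 1.2; CH2Cl(0°)/OH(60°) gauche 0.9; Br(240°)/I(180°) gauche 1.1; Br(240°)/Et(300°) gauche 0.8 → 4.0 kcal/mol.
I at 240° (eclipsed): CH2Cl(0°)/Et(0°) eclipsed 3.4; H(120°)/OH(120°) eclipsed 1.6; Br(240°)/I(240°) eclipsed 2.7 → 7.7 kcal/mol.
I at 300° (staggered): CH2Cl(0°)/I(300°) gauche 1.0; CH2Cl(0°)/Et(60°) gauche 1.2; Br(240°)/I(300°) gauche 1.1; Br(240°)/OH(180°) gauche 0.7 → 4.0 kcal/mol.
The minimum (3.4 kcal/mol) occurs with I at 60°.

60°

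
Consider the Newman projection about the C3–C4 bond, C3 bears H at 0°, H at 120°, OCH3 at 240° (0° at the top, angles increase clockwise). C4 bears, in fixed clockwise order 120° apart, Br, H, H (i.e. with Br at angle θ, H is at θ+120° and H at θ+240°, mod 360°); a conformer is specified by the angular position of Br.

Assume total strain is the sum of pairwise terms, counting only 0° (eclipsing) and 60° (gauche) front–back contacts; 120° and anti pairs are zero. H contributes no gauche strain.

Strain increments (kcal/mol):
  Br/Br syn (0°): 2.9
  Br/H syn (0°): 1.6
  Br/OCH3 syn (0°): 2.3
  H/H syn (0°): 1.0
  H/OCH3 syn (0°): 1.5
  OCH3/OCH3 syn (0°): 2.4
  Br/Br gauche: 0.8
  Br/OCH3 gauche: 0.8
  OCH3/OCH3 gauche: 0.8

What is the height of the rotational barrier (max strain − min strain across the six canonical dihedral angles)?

Br at 0° is eclipsed. H at 0° is eclipsed with Br at 0° (1.6); H at 120° is eclipsed with H at 120° (1.0); OCH3 at 240° is eclipsed with H at 240° (1.5). Total 4.1 kcal/mol.
Br at 60° (staggered): no non-H gauche contacts → 0.0 kcal/mol.
Br at 120° is eclipsed. H at 0° is eclipsed with H at 0° (1.0); H at 120° is eclipsed with Br at 120° (1.6); OCH3 at 240° is eclipsed with H at 240° (1.5). Total 4.1 kcal/mol.
Br at 180° is staggered. OCH3 at 240° is gauche with Br at 180° (0.8). Total 0.8 kcal/mol.
Br at 240° is eclipsed. H at 0° is eclipsed with H at 0° (1.0); H at 120° is eclipsed with H at 120° (1.0); OCH3 at 240° is eclipsed with Br at 240° (2.3). Total 4.3 kcal/mol.
Br at 300° is staggered. OCH3 at 240° is gauche with Br at 300° (0.8). Total 0.8 kcal/mol.
Max at 240° (4.3 kcal/mol), min at 60° (0.0 kcal/mol); barrier = 4.3 kcal/mol.

4.3 kcal/mol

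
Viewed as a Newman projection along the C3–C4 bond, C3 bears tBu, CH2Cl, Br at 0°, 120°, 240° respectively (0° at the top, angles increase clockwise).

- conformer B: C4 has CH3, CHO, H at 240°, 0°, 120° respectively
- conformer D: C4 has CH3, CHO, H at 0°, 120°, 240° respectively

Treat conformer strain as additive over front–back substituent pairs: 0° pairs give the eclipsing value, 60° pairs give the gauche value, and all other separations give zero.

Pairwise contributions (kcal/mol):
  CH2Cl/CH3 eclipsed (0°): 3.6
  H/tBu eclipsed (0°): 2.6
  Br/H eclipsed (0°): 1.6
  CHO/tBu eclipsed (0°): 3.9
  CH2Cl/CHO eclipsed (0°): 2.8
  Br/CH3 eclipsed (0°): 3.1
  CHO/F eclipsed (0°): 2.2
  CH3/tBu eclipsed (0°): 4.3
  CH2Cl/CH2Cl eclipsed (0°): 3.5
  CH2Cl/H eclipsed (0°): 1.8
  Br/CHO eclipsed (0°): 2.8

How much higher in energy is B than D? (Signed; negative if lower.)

B is eclipsed. tBu at 0° is eclipsed with CHO at 0° (3.9); CH2Cl at 120° is eclipsed with H at 120° (1.8); Br at 240° is eclipsed with CH3 at 240° (3.1). Total 8.8 kcal/mol.
D is eclipsed. tBu at 0° is eclipsed with CH3 at 0° (4.3); CH2Cl at 120° is eclipsed with CHO at 120° (2.8); Br at 240° is eclipsed with H at 240° (1.6). Total 8.7 kcal/mol.
E(B) − E(D) = 8.8 − 8.7 = +0.1 kcal/mol.

+0.1 kcal/mol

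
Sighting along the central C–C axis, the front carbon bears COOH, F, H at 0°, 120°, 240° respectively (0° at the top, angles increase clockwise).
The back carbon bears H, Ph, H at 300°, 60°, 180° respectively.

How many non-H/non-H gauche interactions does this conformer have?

2

Non-H gauche pairs: COOH(0°)/Ph(60°); F(120°)/Ph(60°) — 2 interactions.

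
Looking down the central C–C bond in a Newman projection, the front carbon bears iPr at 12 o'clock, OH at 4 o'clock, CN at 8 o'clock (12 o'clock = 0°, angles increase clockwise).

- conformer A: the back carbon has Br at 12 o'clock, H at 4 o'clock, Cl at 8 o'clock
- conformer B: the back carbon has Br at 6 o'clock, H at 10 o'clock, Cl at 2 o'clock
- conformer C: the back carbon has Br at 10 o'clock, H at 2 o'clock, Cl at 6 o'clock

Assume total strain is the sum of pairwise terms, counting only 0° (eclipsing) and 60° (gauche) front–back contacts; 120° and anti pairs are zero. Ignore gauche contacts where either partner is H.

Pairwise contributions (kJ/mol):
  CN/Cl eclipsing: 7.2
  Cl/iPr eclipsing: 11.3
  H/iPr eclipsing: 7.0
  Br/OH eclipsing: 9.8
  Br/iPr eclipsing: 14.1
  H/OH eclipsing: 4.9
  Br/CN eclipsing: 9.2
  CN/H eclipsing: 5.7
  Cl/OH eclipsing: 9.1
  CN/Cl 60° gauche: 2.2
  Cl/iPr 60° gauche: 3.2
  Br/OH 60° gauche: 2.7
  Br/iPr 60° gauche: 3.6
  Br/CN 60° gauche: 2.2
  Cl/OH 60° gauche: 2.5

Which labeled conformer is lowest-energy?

A (eclipsed): iPr(0°)/Br(0°) eclipsed 14.1; OH(120°)/H(120°) eclipsed 4.9; CN(240°)/Cl(240°) eclipsed 7.2 → 26.2 kJ/mol.
B (staggered): iPr(0°)/Cl(60°) gauche 3.2; OH(120°)/Br(180°) gauche 2.7; OH(120°)/Cl(60°) gauche 2.5; CN(240°)/Br(180°) gauche 2.2 → 10.6 kJ/mol.
C (staggered): iPr(0°)/Br(300°) gauche 3.6; OH(120°)/Cl(180°) gauche 2.5; CN(240°)/Br(300°) gauche 2.2; CN(240°)/Cl(180°) gauche 2.2 → 10.5 kJ/mol.
C has the lowest total (10.5 kJ/mol).

C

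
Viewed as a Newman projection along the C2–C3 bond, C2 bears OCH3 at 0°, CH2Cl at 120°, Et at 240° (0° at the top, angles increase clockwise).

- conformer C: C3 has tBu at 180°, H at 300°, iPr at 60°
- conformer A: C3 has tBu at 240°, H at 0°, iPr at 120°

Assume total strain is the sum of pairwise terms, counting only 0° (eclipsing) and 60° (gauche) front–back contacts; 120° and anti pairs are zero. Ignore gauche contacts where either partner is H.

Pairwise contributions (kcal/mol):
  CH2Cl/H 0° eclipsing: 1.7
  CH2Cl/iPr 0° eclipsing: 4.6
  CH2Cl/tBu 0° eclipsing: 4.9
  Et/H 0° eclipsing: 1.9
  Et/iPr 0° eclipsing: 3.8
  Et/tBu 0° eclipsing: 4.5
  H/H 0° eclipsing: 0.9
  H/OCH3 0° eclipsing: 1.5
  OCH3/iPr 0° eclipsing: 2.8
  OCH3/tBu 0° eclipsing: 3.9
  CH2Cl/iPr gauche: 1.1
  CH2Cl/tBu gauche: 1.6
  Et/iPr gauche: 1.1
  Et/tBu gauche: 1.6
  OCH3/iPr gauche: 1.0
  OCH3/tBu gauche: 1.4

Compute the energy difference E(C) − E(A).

C is staggered. OCH3 at 0° is gauche with iPr at 60° (1.0); CH2Cl at 120° is gauche with tBu at 180° (1.6); CH2Cl at 120° is gauche with iPr at 60° (1.1); Et at 240° is gauche with tBu at 180° (1.6). Total 5.3 kcal/mol.
A is eclipsed. OCH3 at 0° is eclipsed with H at 0° (1.5); CH2Cl at 120° is eclipsed with iPr at 120° (4.6); Et at 240° is eclipsed with tBu at 240° (4.5). Total 10.6 kcal/mol.
E(C) − E(A) = 5.3 − 10.6 = -5.3 kcal/mol.

-5.3 kcal/mol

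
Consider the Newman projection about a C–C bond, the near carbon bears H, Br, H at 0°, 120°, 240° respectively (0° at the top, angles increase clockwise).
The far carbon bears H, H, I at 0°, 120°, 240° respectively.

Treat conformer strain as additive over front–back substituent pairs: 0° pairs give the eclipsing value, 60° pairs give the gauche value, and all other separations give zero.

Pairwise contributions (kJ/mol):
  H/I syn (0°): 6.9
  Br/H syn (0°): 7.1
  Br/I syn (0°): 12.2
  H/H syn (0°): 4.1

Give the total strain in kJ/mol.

18.1 kJ/mol

This conformer (eclipsed): H(0°)/H(0°) eclipsed 4.1; Br(120°)/H(120°) eclipsed 7.1; H(240°)/I(240°) eclipsed 6.9 → 18.1 kJ/mol.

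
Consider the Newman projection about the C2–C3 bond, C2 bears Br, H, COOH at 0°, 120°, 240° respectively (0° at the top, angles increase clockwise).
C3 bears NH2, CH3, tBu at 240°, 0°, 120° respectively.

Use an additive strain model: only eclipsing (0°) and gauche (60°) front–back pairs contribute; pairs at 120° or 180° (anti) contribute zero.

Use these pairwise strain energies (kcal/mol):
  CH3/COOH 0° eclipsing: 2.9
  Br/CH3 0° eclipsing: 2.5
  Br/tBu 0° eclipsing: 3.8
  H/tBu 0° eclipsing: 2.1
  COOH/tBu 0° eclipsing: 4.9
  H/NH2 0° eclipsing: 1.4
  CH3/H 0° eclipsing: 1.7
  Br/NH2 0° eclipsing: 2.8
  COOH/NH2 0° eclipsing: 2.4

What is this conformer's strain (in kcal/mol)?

7.0 kcal/mol

This conformer (eclipsed): Br(0°)/CH3(0°) eclipsed 2.5; H(120°)/tBu(120°) eclipsed 2.1; COOH(240°)/NH2(240°) eclipsed 2.4 → 7.0 kcal/mol.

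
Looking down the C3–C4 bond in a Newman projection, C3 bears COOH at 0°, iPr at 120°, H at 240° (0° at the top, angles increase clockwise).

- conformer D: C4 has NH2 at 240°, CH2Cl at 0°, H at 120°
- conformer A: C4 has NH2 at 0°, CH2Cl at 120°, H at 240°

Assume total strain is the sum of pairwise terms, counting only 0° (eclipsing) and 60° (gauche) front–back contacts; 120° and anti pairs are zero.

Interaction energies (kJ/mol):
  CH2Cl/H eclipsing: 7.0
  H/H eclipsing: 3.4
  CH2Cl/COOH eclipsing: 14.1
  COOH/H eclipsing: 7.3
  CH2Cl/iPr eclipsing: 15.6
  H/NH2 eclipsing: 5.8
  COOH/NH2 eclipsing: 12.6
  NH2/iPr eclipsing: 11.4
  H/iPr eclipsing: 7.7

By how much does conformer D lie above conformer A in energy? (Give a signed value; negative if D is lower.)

-4.0 kJ/mol

D (eclipsed): COOH–CH2Cl eclipsed, iPr–H eclipsed, H–NH2 eclipsed; 14.1 + 7.7 + 5.8 = 27.6 kJ/mol.
A (eclipsed): COOH–NH2 eclipsed, iPr–CH2Cl eclipsed, H–H eclipsed; 12.6 + 15.6 + 3.4 = 31.6 kJ/mol.
E(D) − E(A) = 27.6 − 31.6 = -4.0 kJ/mol.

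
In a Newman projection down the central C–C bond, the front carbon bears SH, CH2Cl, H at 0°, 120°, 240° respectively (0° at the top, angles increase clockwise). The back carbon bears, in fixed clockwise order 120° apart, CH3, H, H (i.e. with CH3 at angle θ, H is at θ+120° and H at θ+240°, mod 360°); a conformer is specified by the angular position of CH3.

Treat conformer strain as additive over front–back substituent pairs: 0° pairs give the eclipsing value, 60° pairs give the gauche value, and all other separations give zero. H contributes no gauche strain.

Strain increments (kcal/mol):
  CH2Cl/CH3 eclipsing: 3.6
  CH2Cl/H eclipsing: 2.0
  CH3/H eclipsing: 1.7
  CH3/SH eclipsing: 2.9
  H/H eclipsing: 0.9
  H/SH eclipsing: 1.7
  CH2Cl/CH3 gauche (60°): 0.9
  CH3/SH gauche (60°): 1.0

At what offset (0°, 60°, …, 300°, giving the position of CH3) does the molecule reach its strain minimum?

180°

CH3 at 0° (eclipsed): SH(0°)/CH3(0°) eclipsed 2.9; CH2Cl(120°)/H(120°) eclipsed 2.0; H(240°)/H(240°) eclipsed 0.9 → 5.8 kcal/mol.
CH3 at 60° (staggered): SH(0°)/CH3(60°) gauche 1.0; CH2Cl(120°)/CH3(60°) gauche 0.9 → 1.9 kcal/mol.
CH3 at 120° (eclipsed): SH(0°)/H(0°) eclipsed 1.7; CH2Cl(120°)/CH3(120°) eclipsed 3.6; H(240°)/H(240°) eclipsed 0.9 → 6.2 kcal/mol.
CH3 at 180° (staggered): CH2Cl(120°)/CH3(180°) gauche 0.9 → 0.9 kcal/mol.
CH3 at 240° (eclipsed): SH(0°)/H(0°) eclipsed 1.7; CH2Cl(120°)/H(120°) eclipsed 2.0; H(240°)/CH3(240°) eclipsed 1.7 → 5.4 kcal/mol.
CH3 at 300° (staggered): SH(0°)/CH3(300°) gauche 1.0 → 1.0 kcal/mol.
The minimum (0.9 kcal/mol) occurs with CH3 at 180°.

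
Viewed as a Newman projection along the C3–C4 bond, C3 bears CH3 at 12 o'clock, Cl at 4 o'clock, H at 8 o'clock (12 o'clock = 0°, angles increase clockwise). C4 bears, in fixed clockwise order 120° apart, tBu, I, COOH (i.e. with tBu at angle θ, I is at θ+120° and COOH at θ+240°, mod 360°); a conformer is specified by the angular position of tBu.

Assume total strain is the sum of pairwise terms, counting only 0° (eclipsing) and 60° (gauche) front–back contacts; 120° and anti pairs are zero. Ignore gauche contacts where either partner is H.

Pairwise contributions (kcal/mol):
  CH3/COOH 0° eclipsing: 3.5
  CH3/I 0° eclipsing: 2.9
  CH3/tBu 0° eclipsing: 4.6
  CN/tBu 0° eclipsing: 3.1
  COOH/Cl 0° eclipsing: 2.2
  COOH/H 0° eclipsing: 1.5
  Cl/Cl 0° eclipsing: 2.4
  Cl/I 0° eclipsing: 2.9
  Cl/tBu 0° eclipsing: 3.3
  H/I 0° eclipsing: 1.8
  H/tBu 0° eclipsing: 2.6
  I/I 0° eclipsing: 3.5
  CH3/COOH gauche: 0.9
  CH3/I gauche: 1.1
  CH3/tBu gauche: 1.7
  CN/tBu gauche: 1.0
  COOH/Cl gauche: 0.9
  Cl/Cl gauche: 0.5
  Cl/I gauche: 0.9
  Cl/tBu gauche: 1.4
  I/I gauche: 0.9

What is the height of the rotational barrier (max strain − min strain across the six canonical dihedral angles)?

tBu at 0° (eclipsed): CH3–tBu eclipsed, Cl–I eclipsed, H–COOH eclipsed; 4.6 + 2.9 + 1.5 = 9.0 kcal/mol.
tBu at 60° (staggered): CH3–tBu gauche, CH3–COOH gauche, Cl–tBu gauche, Cl–I gauche; 1.7 + 0.9 + 1.4 + 0.9 = 4.9 kcal/mol.
tBu at 120° (eclipsed): CH3–COOH eclipsed, Cl–tBu eclipsed, H–I eclipsed; 3.5 + 3.3 + 1.8 = 8.6 kcal/mol.
tBu at 180° (staggered): CH3–I gauche, CH3–COOH gauche, Cl–tBu gauche, Cl–COOH gauche; 1.1 + 0.9 + 1.4 + 0.9 = 4.3 kcal/mol.
tBu at 240° (eclipsed): CH3–I eclipsed, Cl–COOH eclipsed, H–tBu eclipsed; 2.9 + 2.2 + 2.6 = 7.7 kcal/mol.
tBu at 300° (staggered): CH3–tBu gauche, CH3–I gauche, Cl–I gauche, Cl–COOH gauche; 1.7 + 1.1 + 0.9 + 0.9 = 4.6 kcal/mol.
Max at 0° (9.0 kcal/mol), min at 180° (4.3 kcal/mol); barrier = 4.7 kcal/mol.

4.7 kcal/mol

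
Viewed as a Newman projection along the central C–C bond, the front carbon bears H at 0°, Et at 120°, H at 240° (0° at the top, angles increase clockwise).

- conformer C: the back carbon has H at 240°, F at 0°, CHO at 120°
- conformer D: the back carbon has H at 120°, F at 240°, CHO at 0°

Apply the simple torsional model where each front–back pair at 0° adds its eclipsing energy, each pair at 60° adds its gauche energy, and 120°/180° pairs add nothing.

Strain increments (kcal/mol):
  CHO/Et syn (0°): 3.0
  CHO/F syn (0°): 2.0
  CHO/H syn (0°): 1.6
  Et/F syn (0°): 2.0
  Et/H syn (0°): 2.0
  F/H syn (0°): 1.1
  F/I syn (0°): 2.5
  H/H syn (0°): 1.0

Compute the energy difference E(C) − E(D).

+0.4 kcal/mol

C (eclipsed): H(0°)/F(0°) eclipsed 1.1; Et(120°)/CHO(120°) eclipsed 3.0; H(240°)/H(240°) eclipsed 1.0 → 5.1 kcal/mol.
D (eclipsed): H(0°)/CHO(0°) eclipsed 1.6; Et(120°)/H(120°) eclipsed 2.0; H(240°)/F(240°) eclipsed 1.1 → 4.7 kcal/mol.
E(C) − E(D) = 5.1 − 4.7 = +0.4 kcal/mol.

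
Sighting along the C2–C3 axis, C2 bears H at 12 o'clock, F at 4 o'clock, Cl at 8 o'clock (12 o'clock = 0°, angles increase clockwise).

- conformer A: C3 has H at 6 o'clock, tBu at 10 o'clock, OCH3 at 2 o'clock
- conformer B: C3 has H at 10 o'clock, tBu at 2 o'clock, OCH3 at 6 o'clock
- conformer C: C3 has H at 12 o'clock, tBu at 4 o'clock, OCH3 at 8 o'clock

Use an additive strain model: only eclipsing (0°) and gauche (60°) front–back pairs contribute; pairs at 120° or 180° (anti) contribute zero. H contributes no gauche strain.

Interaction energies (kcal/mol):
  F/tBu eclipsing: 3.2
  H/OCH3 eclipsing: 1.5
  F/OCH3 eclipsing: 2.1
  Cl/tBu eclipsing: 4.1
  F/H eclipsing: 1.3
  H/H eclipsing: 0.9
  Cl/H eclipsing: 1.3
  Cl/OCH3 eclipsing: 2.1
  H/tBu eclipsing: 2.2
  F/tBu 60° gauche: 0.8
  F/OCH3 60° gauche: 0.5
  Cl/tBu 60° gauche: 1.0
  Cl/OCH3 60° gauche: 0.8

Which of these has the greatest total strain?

C

A (staggered): F–OCH3 gauche, Cl–tBu gauche; 0.5 + 1.0 = 1.5 kcal/mol.
B (staggered): F–tBu gauche, F–OCH3 gauche, Cl–OCH3 gauche; 0.8 + 0.5 + 0.8 = 2.1 kcal/mol.
C (eclipsed): H–H eclipsed, F–tBu eclipsed, Cl–OCH3 eclipsed; 0.9 + 3.2 + 2.1 = 6.2 kcal/mol.
C has the highest total (6.2 kcal/mol).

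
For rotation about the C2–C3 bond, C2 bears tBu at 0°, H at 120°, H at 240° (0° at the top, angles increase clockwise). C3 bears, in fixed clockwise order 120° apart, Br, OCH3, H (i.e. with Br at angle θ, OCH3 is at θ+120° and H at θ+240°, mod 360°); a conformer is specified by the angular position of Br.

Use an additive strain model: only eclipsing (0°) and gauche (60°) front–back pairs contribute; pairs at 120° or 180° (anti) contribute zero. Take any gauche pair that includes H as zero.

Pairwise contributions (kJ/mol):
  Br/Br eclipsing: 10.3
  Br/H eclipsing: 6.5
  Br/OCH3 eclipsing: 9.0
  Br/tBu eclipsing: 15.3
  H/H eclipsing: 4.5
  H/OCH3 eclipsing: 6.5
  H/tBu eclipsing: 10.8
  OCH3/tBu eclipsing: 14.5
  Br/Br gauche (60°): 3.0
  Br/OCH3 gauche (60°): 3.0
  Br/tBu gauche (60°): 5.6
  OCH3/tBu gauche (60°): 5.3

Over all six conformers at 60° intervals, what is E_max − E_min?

Br at 0° (eclipsed): tBu(0°)/Br(0°) eclipsed 15.3; H(120°)/OCH3(120°) eclipsed 6.5; H(240°)/H(240°) eclipsed 4.5 → 26.3 kJ/mol.
Br at 60° (staggered): tBu(0°)/Br(60°) gauche 5.6 → 5.6 kJ/mol.
Br at 120° (eclipsed): tBu(0°)/H(0°) eclipsed 10.8; H(120°)/Br(120°) eclipsed 6.5; H(240°)/OCH3(240°) eclipsed 6.5 → 23.8 kJ/mol.
Br at 180° (staggered): tBu(0°)/OCH3(300°) gauche 5.3 → 5.3 kJ/mol.
Br at 240° (eclipsed): tBu(0°)/OCH3(0°) eclipsed 14.5; H(120°)/H(120°) eclipsed 4.5; H(240°)/Br(240°) eclipsed 6.5 → 25.5 kJ/mol.
Br at 300° (staggered): tBu(0°)/Br(300°) gauche 5.6; tBu(0°)/OCH3(60°) gauche 5.3 → 10.9 kJ/mol.
Max at 0° (26.3 kJ/mol), min at 180° (5.3 kJ/mol); barrier = 21.0 kJ/mol.

21.0 kJ/mol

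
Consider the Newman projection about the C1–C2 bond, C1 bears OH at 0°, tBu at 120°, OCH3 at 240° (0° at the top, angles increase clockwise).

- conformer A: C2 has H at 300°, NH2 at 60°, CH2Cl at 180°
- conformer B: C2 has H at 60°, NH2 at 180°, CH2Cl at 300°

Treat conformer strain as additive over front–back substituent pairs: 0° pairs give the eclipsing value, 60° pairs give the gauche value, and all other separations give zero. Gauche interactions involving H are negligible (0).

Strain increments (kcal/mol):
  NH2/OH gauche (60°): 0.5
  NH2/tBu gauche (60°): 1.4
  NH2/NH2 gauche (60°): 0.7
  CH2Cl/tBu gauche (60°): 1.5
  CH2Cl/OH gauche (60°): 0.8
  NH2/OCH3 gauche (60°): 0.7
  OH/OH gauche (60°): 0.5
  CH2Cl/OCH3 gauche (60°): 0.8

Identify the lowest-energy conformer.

B

A (staggered): OH–NH2 gauche, tBu–NH2 gauche, tBu–CH2Cl gauche, OCH3–CH2Cl gauche; 0.5 + 1.4 + 1.5 + 0.8 = 4.2 kcal/mol.
B (staggered): OH–CH2Cl gauche, tBu–NH2 gauche, OCH3–NH2 gauche, OCH3–CH2Cl gauche; 0.8 + 1.4 + 0.7 + 0.8 = 3.7 kcal/mol.
B has the lowest total (3.7 kcal/mol).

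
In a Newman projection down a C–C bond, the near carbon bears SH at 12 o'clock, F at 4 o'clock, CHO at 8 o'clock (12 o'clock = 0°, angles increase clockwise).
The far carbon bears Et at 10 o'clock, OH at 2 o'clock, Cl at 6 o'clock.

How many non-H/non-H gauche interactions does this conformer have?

6

Non-H gauche pairs: SH(0°)/Et(300°); SH(0°)/OH(60°); F(120°)/OH(60°); F(120°)/Cl(180°); CHO(240°)/Et(300°); CHO(240°)/Cl(180°) — 6 interactions.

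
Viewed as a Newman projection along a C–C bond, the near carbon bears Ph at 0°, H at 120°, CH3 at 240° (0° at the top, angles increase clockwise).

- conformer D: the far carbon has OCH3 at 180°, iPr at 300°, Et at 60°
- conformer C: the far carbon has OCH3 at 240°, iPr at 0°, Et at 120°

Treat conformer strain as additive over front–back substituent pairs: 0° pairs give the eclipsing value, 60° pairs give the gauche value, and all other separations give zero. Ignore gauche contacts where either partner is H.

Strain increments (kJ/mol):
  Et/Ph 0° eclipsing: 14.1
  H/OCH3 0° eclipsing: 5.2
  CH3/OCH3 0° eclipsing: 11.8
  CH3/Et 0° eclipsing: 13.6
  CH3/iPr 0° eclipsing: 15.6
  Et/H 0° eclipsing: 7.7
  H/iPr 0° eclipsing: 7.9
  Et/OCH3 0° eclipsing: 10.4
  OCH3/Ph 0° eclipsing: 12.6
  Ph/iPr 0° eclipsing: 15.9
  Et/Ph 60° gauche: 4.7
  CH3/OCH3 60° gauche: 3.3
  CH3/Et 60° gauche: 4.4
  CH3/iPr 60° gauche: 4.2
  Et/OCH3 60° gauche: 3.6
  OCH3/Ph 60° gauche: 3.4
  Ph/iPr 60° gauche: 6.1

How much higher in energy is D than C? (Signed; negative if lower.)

D (staggered): Ph(0°)/iPr(300°) gauche 6.1; Ph(0°)/Et(60°) gauche 4.7; CH3(240°)/OCH3(180°) gauche 3.3; CH3(240°)/iPr(300°) gauche 4.2 → 18.3 kJ/mol.
C (eclipsed): Ph(0°)/iPr(0°) eclipsed 15.9; H(120°)/Et(120°) eclipsed 7.7; CH3(240°)/OCH3(240°) eclipsed 11.8 → 35.4 kJ/mol.
E(D) − E(C) = 18.3 − 35.4 = -17.1 kJ/mol.

-17.1 kJ/mol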